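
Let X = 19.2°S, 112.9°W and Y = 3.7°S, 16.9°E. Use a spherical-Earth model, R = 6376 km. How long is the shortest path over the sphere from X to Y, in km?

13976 km

cos σ = sin φ₁ sin φ₂ + cos φ₁ cos φ₂ cos Δλ
      = sin(-19.20°)sin(-3.70°) + cos(-19.20°)cos(-3.70°)cos(129.80°) = -0.5820
σ = 125.593° → d = Rσ = 6376·2.19201 = 13976 km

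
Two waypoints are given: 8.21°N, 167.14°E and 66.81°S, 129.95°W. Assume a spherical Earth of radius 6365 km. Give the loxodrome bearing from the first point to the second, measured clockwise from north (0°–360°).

Meridional parts: M(φ₁)=+0.1438, M(φ₂)=-1.5839 → ΔM = -1.7277;  Δλ = +1.0980 rad
tan C = Δλ / ΔM = -0.6355 → C = 147.56°

147.6°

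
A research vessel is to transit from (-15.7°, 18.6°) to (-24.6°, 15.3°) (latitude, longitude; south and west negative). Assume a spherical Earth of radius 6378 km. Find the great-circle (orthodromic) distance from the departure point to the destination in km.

1049 km

Haversine: a = sin²(Δφ/2)+cos φ₁ cos φ₂ sin²(Δλ/2) = 0.00675;  σ = 2·atan2(√a,√(1−a))
σ = 9.422° → d = Rσ = 6378·0.16445 = 1049 km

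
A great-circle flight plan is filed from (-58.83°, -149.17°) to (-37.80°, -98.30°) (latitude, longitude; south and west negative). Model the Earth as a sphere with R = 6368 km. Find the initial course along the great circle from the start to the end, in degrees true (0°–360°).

79.9°

θ = atan2( sin Δλ·cos φ₂ ,  cos φ₁ sin φ₂ − sin φ₁ cos φ₂ cos Δλ )
  = atan2(+0.6129, +0.1094) = 79.88°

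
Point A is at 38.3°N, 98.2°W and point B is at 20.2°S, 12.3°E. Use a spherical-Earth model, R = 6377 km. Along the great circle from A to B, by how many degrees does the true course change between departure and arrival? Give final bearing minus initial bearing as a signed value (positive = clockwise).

Initial bearing θ₁ = atan2(sin Δλ cos φ₂, cos φ₁ sin φ₂ − sin φ₁ cos φ₂ cos Δλ) = 94.38°
Final bearing θ₂ = (initial bearing from the destination back to the start) + 180° = 123.51°
Δθ = θ₂ − θ₁ = +29.1°

+29.1°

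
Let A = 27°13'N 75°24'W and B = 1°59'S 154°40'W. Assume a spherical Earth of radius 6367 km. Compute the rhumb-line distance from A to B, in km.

Δψ = ln[tan(π/4+φ₂/2)/tan(π/4+φ₁/2)] = -0.5286;  Δφ = -0.5096 rad,  Δλ = -1.3835 rad
q = Δφ/Δψ = 0.9641
d = R·√(Δφ² + q²Δλ²) = 6367·1.42791 = 9092 km

9092 km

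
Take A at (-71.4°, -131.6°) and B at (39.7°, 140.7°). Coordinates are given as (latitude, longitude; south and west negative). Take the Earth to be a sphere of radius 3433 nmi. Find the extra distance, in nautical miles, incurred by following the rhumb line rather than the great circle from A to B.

169 nmi

Great circle: cos σ = sin φ₁ sin φ₂ + cos φ₁ cos φ₂ cos Δλ,  σ = 2.2088 rad → d_gc = 7582.6 nmi
Rhumb line: Δψ = +2.5655, q = Δφ/Δψ = 0.7558, d_rh = R√(Δφ²+q²Δλ²) = 7751.6 nmi
Excess = 7751.6 − 7582.6 = 169.0 ≈ 169 nmi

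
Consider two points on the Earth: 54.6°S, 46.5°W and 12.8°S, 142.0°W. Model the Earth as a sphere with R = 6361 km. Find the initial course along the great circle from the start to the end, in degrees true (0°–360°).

θ = atan2( sin Δλ·cos φ₂ ,  cos φ₁ sin φ₂ − sin φ₁ cos φ₂ cos Δλ )
  = atan2(-0.9707, -0.2045) = 258.10°

258.1°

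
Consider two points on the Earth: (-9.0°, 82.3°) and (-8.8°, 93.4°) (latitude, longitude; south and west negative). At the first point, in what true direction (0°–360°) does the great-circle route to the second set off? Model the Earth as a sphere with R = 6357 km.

N = sin Δλ·cos φ₂ = +0.1903;  D = cos φ₁ sin φ₂ − sin φ₁ cos φ₂ cos Δλ = +0.0006
initial course = atan2(N, D) = 89.82°

89.8°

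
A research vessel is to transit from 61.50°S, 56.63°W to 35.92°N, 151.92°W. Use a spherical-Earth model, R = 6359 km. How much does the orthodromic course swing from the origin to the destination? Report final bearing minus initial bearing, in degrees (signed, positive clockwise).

+40.4°

At departure: θ₁ = atan2(sin Δλ cos φ₂, cos φ₁ sin φ₂ − sin φ₁ cos φ₂ cos Δλ) = 284.88°
At arrival: θ₂ = atan2(sin Δλ cos φ₁, −cos φ₂ sin φ₁ + sin φ₂ cos φ₁ cos Δλ) = 325.29°
Δθ = θ₂ − θ₁ = +40.4°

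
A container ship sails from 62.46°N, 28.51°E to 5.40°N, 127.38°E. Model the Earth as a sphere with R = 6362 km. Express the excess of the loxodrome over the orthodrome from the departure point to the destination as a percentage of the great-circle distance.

5.6%

Great circle: σ = 1.5583 rad → d_gc = Rσ = 9914.1 km
Rhumb: Δφ = -0.9959, Δλ = +1.7256, Δψ = -1.3118, q = Δφ/Δψ = 0.7592 → d_rh = R√(Δφ²+q²Δλ²) = 10469.1 km
Excess = (10469.1 − 9914.1) / 9914.1 = 555.0 / 9914.1 = 5.60% ≈ 5.6%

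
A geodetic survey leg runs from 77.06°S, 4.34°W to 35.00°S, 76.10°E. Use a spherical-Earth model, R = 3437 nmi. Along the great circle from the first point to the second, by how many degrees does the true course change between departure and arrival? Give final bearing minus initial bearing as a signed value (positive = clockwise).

Initial bearing θ₁ = atan2(sin Δλ cos φ₂, cos φ₁ sin φ₂ − sin φ₁ cos φ₂ cos Δλ) = 89.71°
Final bearing θ₂ = (initial bearing from the destination back to the start) + 180° = 15.86°
Δθ = θ₂ − θ₁ = -73.8°

-73.8°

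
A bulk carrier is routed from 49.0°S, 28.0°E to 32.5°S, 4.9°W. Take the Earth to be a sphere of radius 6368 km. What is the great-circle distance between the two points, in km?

Haversine: a = sin²(Δφ/2)+cos φ₁ cos φ₂ sin²(Δλ/2) = 0.06496;  σ = 2·atan2(√a,√(1−a))
σ = 29.532° → d = Rσ = 6368·0.51543 = 3282 km

3282 km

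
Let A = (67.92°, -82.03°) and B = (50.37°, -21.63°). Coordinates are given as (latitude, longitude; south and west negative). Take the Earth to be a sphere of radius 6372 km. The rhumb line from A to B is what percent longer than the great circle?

Great circle: σ = 0.5879 rad → d_gc = Rσ = 3745.9 km
Rhumb: Δφ = -0.3063, Δλ = +1.0542, Δψ = -0.6134, q = Δφ/Δψ = 0.4993 → d_rh = R√(Δφ²+q²Δλ²) = 3880.6 km
Excess = (3880.6 − 3745.9) / 3745.9 = 134.7 / 3745.9 = 3.60% ≈ 3.6%

3.6%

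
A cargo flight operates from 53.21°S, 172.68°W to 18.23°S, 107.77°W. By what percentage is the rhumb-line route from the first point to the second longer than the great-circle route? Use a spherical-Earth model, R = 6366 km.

Great circle: σ = 1.0567 rad → d_gc = Rσ = 6727.1 km
Rhumb: Δφ = +0.6105, Δλ = +1.1329, Δψ = +0.7773, q = Δφ/Δψ = 0.7855 → d_rh = R√(Δφ²+q²Δλ²) = 6869.9 km
Excess = (6869.9 − 6727.1) / 6727.1 = 142.8 / 6727.1 = 2.12% ≈ 2.1%

2.1%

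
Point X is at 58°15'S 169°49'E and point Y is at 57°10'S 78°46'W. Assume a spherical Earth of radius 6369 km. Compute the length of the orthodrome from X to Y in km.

5823 km

cos σ = sin φ₁ sin φ₂ + cos φ₁ cos φ₂ cos Δλ
      = sin(-58.25°)sin(-57.17°) + cos(-58.25°)cos(-57.17°)cos(111.42°) = 0.6103
σ = 52.387° → d = Rσ = 6369·0.91432 = 5823 km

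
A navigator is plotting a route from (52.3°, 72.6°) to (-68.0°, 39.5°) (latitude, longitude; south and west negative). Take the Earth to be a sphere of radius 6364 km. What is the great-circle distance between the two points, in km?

13640 km

cos σ = sin φ₁ sin φ₂ + cos φ₁ cos φ₂ cos Δλ
      = sin(52.30°)sin(-68.00°) + cos(52.30°)cos(-68.00°)cos(-33.10°) = -0.5417
σ = 122.800° → d = Rσ = 6364·2.14326 = 13640 km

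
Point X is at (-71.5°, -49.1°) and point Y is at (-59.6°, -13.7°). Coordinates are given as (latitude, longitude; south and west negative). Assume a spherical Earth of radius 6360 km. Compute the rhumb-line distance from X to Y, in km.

2071 km

Rhumb course C = atan2(Δλ, Δψ) with Δψ = ln[tan(π/4+φ₂/2)/tan(π/4+φ₁/2)] = +0.5118, Δλ = +0.6178 → C = 50.36°
d = R·|Δφ| / |cos C| = 6360·0.20769 / 0.63791 = 2071 km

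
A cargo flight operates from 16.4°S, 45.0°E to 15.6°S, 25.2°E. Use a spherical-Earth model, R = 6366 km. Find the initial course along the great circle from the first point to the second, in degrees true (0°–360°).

269.6°

θ = atan2( sin Δλ·cos φ₂ ,  cos φ₁ sin φ₂ − sin φ₁ cos φ₂ cos Δλ )
  = atan2(-0.3263, -0.0021) = 269.63°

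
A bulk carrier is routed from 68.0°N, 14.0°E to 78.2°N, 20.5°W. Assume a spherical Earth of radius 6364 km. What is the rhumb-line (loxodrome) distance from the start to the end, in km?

Rhumb course C = atan2(Δλ, Δψ) with Δψ = ln[tan(π/4+φ₂/2)/tan(π/4+φ₁/2)] = +0.6318, Δλ = -0.6021 → C = 316.38°
d = R·|Δφ| / |cos C| = 6364·0.17802 / 0.72389 = 1565 km

1565 km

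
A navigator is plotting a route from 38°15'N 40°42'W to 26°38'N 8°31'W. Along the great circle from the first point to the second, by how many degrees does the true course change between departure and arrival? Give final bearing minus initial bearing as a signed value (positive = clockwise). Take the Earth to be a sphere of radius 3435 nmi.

At departure: θ₁ = atan2(sin Δλ cos φ₂, cos φ₁ sin φ₂ − sin φ₁ cos φ₂ cos Δλ) = 103.73°
At arrival: θ₂ = atan2(sin Δλ cos φ₁, −cos φ₂ sin φ₁ + sin φ₂ cos φ₁ cos Δλ) = 121.41°
Δθ = θ₂ − θ₁ = +17.7°

+17.7°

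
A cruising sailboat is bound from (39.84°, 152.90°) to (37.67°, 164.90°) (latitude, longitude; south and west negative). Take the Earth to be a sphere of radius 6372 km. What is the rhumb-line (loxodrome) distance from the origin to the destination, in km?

Rhumb course C = atan2(Δλ, Δψ) with Δψ = ln[tan(π/4+φ₂/2)/tan(π/4+φ₁/2)] = -0.0486, Δλ = +0.2094 → C = 103.06°
d = R·|Δφ| / |cos C| = 6372·0.03787 / 0.22592 = 1068 km

1068 km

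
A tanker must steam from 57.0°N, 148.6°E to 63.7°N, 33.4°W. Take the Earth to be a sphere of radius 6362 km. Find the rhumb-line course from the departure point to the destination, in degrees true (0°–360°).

85.6°

Meridional parts: M(φ₁)=+1.2167, M(φ₂)=+1.4540 → ΔM = +0.2374;  Δλ = +3.1067 rad
tan C = Δλ / ΔM = +13.0889 → C = 85.63°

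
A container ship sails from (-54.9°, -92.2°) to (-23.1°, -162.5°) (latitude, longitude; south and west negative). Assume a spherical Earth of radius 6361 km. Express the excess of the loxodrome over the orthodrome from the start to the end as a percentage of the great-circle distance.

Great circle: σ = 1.0480 rad → d_gc = Rσ = 6666.5 km
Rhumb: Δφ = +0.5550, Δλ = -1.2270, Δψ = +0.7366, q = Δφ/Δψ = 0.7534 → d_rh = R√(Δφ²+q²Δλ²) = 6858.8 km
Excess = (6858.8 − 6666.5) / 6666.5 = 192.3 / 6666.5 = 2.88% ≈ 2.9%

2.9%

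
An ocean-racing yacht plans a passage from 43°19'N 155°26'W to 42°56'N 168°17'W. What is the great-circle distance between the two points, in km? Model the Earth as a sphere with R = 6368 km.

1042 km

Haversine: a = sin²(Δφ/2)+cos φ₁ cos φ₂ sin²(Δλ/2) = 0.00668;  σ = 2·atan2(√a,√(1−a))
σ = 9.377° → d = Rσ = 6368·0.16367 = 1042 km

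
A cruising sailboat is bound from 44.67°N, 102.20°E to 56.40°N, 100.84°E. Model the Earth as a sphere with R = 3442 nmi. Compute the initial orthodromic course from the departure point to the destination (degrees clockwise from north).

N = sin Δλ·cos φ₂ = -0.0131;  D = cos φ₁ sin φ₂ − sin φ₁ cos φ₂ cos Δλ = +0.2034
initial course = atan2(N, D) = 356.31°

356.3°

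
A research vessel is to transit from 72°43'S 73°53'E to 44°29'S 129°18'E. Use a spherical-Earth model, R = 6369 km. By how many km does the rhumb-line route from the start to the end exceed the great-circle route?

Great circle: cos σ = sin φ₁ sin φ₂ + cos φ₁ cos φ₂ cos Δλ,  σ = 0.6610 rad → d_gc = 4209.9 km
Rhumb line: Δψ = +1.0153, q = Δφ/Δψ = 0.4853, d_rh = R√(Δφ²+q²Δλ²) = 4334.5 km
Excess = 4334.5 − 4209.9 = 124.6 ≈ 125 km

125 km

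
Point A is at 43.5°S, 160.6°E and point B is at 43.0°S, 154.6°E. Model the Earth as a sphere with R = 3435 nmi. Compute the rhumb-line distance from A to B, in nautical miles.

Δψ = ln[tan(π/4+φ₂/2)/tan(π/4+φ₁/2)] = +0.0120;  Δφ = +0.0087 rad,  Δλ = -0.1047 rad
q = Δφ/Δψ = 0.7284
d = R·√(Δφ² + q²Δλ²) = 3435·0.07677 = 264 nmi

264 nmi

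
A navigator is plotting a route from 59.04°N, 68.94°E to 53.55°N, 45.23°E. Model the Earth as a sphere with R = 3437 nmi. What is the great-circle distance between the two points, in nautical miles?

849 nmi

Haversine: a = sin²(Δφ/2)+cos φ₁ cos φ₂ sin²(Δλ/2) = 0.01519;  σ = 2·atan2(√a,√(1−a))
σ = 14.160° → d = Rσ = 3437·0.24715 = 849 nmi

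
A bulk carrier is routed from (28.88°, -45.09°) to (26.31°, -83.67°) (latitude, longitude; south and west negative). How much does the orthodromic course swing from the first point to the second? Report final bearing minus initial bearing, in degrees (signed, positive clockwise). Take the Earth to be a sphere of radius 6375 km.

-18.4°

At departure: θ₁ = atan2(sin Δλ cos φ₂, cos φ₁ sin φ₂ − sin φ₁ cos φ₂ cos Δλ) = 275.08°
At arrival: θ₂ = atan2(sin Δλ cos φ₁, −cos φ₂ sin φ₁ + sin φ₂ cos φ₁ cos Δλ) = 256.65°
Δθ = θ₂ − θ₁ = -18.4°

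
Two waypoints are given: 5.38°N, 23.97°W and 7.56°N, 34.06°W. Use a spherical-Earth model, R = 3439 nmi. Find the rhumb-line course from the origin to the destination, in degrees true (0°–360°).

Meridional parts: M(φ₁)=+0.0940, M(φ₂)=+0.1323 → ΔM = +0.0383;  Δλ = -0.1761 rad
tan C = Δλ / ΔM = -4.5987 → C = 282.27°

282.3°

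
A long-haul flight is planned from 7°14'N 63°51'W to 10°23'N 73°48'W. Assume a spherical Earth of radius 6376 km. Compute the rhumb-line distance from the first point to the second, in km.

Rhumb course C = atan2(Δλ, Δψ) with Δψ = ln[tan(π/4+φ₂/2)/tan(π/4+φ₁/2)] = +0.0556, Δλ = -0.1737 → C = 287.77°
d = R·|Δφ| / |cos C| = 6376·0.05498 / 0.30512 = 1149 km

1149 km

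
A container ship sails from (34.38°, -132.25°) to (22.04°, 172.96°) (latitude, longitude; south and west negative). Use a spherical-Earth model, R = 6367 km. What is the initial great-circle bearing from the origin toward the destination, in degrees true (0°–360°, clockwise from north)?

270.6°

N = sin Δλ·cos φ₂ = -0.7573;  D = cos φ₁ sin φ₂ − sin φ₁ cos φ₂ cos Δλ = +0.0079
initial course = atan2(N, D) = 270.60°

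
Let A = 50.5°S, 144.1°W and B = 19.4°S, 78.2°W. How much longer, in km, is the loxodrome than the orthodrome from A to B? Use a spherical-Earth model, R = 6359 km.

139 km

Great circle: cos σ = sin φ₁ sin φ₂ + cos φ₁ cos φ₂ cos Δλ,  σ = 1.0457 rad → d_gc = 6649.7 km
Rhumb line: Δψ = +0.6791, q = Δφ/Δψ = 0.7993, d_rh = R√(Δφ²+q²Δλ²) = 6789.1 km
Excess = 6789.1 − 6649.7 = 139.4 ≈ 139 km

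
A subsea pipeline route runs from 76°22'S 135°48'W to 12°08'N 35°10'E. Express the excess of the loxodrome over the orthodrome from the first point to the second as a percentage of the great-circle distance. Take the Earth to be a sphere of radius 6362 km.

24.2%

Great circle: σ = 2.0173 rad → d_gc = Rσ = 12834.3 km
Rhumb: Δφ = +1.5446, Δλ = +2.9839, Δψ = +2.3375, q = Δφ/Δψ = 0.6608 → d_rh = R√(Δφ²+q²Δλ²) = 15935.2 km
Excess = (15935.2 − 12834.3) / 12834.3 = 3100.9 / 12834.3 = 24.16% ≈ 24.2%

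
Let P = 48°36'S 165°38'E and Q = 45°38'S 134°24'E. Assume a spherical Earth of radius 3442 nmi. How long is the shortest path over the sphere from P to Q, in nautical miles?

Haversine: a = sin²(Δφ/2)+cos φ₁ cos φ₂ sin²(Δλ/2) = 0.03418;  σ = 2·atan2(√a,√(1−a))
σ = 21.308° → d = Rσ = 3442·0.37190 = 1280 nmi

1280 nmi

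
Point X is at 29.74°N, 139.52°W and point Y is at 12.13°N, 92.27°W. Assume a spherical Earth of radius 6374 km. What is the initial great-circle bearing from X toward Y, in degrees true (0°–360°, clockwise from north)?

101.6°

θ = atan2( sin Δλ·cos φ₂ ,  cos φ₁ sin φ₂ − sin φ₁ cos φ₂ cos Δλ )
  = atan2(+0.7179, -0.1468) = 101.55°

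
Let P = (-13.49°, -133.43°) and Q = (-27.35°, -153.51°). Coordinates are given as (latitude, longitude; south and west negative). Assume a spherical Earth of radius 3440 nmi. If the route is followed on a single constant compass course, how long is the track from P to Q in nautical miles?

1400 nmi

Δψ = ln[tan(π/4+φ₂/2)/tan(π/4+φ₁/2)] = -0.2589;  Δφ = -0.2419 rad,  Δλ = -0.3505 rad
q = Δφ/Δψ = 0.9342
d = R·√(Δφ² + q²Δλ²) = 3440·0.40708 = 1400 nmi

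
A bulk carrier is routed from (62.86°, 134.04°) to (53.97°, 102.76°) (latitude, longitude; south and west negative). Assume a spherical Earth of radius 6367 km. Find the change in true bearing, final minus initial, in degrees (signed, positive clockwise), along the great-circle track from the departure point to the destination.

Initial bearing θ₁ = atan2(sin Δλ cos φ₂, cos φ₁ sin φ₂ − sin φ₁ cos φ₂ cos Δλ) = 255.59°
Final bearing θ₂ = (initial bearing from the destination back to the start) + 180° = 228.69°
Δθ = θ₂ − θ₁ = -26.9°

-26.9°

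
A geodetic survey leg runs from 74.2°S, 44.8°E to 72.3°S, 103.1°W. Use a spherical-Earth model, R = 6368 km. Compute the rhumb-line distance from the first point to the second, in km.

4737 km

Δψ = ln[tan(π/4+φ₂/2)/tan(π/4+φ₁/2)] = +0.1152;  Δφ = +0.0332 rad,  Δλ = -2.5813 rad
q = Δφ/Δψ = 0.2879
d = R·√(Δφ² + q²Δλ²) = 6368·0.74389 = 4737 km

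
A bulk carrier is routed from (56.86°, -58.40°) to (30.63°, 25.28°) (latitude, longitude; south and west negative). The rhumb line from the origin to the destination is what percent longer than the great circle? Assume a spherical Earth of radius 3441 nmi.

Great circle: σ = 1.0720 rad → d_gc = Rσ = 3688.6 nmi
Rhumb: Δφ = -0.4578, Δλ = +1.4605, Δψ = -0.6502, q = Δφ/Δψ = 0.7041 → d_rh = R√(Δφ²+q²Δλ²) = 3873.5 nmi
Excess = (3873.5 − 3688.6) / 3688.6 = 184.9 / 3688.6 = 5.01% ≈ 5.0%

5.0%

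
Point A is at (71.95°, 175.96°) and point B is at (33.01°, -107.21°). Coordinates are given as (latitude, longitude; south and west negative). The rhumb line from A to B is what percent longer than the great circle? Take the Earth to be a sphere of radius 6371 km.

5.3%

Great circle: σ = 0.9555 rad → d_gc = Rσ = 6087.7 km
Rhumb: Δφ = -0.6796, Δλ = +1.3409, Δψ = -1.2290, q = Δφ/Δψ = 0.5530 → d_rh = R√(Δφ²+q²Δλ²) = 6408.4 km
Excess = (6408.4 − 6087.7) / 6087.7 = 320.7 / 6087.7 = 5.27% ≈ 5.3%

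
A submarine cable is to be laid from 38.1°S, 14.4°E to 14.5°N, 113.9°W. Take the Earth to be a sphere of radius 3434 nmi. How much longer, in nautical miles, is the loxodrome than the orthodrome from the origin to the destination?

Great circle: cos σ = sin φ₁ sin φ₂ + cos φ₁ cos φ₂ cos Δλ,  σ = 2.2481 rad → d_gc = 7719.9 nmi
Rhumb line: Δψ = +0.9760, q = Δφ/Δψ = 0.9406, d_rh = R√(Δφ²+q²Δλ²) = 7890.0 nmi
Excess = 7890.0 − 7719.9 = 170.1 ≈ 170 nmi

170 nmi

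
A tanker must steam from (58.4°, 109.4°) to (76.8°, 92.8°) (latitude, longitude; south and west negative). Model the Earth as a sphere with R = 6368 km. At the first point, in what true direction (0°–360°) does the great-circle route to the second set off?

N = sin Δλ·cos φ₂ = -0.0652;  D = cos φ₁ sin φ₂ − sin φ₁ cos φ₂ cos Δλ = +0.3238
initial course = atan2(N, D) = 348.61°

348.6°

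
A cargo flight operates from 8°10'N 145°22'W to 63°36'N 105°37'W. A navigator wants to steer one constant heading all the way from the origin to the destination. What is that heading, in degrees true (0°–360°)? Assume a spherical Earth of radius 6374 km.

Δψ = ln[tan(π/4+φ₂/2)/tan(π/4+φ₁/2)] = +1.3071
Δλ = +0.6938 rad (taken the short way round)
course = atan2(Δλ, Δψ) = 27.96°

28.0°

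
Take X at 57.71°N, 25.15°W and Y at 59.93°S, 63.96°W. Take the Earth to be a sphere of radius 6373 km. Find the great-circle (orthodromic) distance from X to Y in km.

13518 km

cos σ = sin φ₁ sin φ₂ + cos φ₁ cos φ₂ cos Δλ
      = sin(57.71°)sin(-59.93°) + cos(57.71°)cos(-59.93°)cos(-38.81°) = -0.5230
σ = 121.534° → d = Rσ = 6373·2.12117 = 13518 km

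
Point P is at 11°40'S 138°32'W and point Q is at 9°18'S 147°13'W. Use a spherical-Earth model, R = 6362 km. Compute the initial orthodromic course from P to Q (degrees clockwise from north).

θ = atan2( sin Δλ·cos φ₂ ,  cos φ₁ sin φ₂ − sin φ₁ cos φ₂ cos Δλ )
  = atan2(-0.1490, +0.0390) = 284.67°

284.7°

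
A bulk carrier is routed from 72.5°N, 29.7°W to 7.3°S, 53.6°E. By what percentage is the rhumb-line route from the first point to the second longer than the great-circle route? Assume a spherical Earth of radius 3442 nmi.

Great circle: σ = 1.6573 rad → d_gc = Rσ = 5704.4 nmi
Rhumb: Δφ = -1.3928, Δλ = +1.4539, Δψ = -1.9991, q = Δφ/Δψ = 0.6967 → d_rh = R√(Δφ²+q²Δλ²) = 5927.6 nmi
Excess = (5927.6 − 5704.4) / 5704.4 = 223.2 / 5704.4 = 3.91% ≈ 3.9%

3.9%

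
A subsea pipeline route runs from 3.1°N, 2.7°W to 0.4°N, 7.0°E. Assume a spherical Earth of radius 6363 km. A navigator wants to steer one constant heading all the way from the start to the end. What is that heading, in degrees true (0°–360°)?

105.6°

Δψ = ln[tan(π/4+φ₂/2)/tan(π/4+φ₁/2)] = -0.0472
Δλ = +0.1693 rad (taken the short way round)
course = atan2(Δλ, Δψ) = 105.56°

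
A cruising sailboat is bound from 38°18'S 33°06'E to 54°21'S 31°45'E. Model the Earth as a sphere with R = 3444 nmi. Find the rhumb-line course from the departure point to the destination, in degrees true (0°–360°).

183.3°

Meridional parts: M(φ₁)=-0.7246, M(φ₂)=-1.1346 → ΔM = -0.4100;  Δλ = -0.0236 rad
tan C = Δλ / ΔM = +0.0575 → C = 183.29°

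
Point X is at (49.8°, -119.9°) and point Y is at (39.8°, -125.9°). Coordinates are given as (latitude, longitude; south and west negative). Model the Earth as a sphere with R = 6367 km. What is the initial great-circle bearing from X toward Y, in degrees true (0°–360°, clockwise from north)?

205.2°

θ = atan2( sin Δλ·cos φ₂ ,  cos φ₁ sin φ₂ − sin φ₁ cos φ₂ cos Δλ )
  = atan2(-0.0803, -0.1704) = 205.23°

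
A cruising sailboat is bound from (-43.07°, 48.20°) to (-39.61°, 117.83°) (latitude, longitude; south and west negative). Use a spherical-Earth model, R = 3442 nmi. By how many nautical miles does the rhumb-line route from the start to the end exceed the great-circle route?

91 nmi

Great circle: cos σ = sin φ₁ sin φ₂ + cos φ₁ cos φ₂ cos Δλ,  σ = 0.8876 rad → d_gc = 3055.1 nmi
Rhumb line: Δψ = +0.0805, q = Δφ/Δψ = 0.7505, d_rh = R√(Δφ²+q²Δλ²) = 3146.2 nmi
Excess = 3146.2 − 3055.1 = 91.1 ≈ 91 nmi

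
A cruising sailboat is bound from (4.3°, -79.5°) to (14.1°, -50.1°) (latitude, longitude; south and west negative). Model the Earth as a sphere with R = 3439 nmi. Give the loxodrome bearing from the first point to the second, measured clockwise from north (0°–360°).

71.3°

Meridional parts: M(φ₁)=+0.0751, M(φ₂)=+0.2486 → ΔM = +0.1735;  Δλ = +0.5131 rad
tan C = Δλ / ΔM = +2.9576 → C = 71.32°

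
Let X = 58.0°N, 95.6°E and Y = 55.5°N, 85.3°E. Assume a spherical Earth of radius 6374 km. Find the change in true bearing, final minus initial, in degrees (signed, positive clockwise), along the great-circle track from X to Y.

-8.6°

At departure: θ₁ = atan2(sin Δλ cos φ₂, cos φ₁ sin φ₂ − sin φ₁ cos φ₂ cos Δλ) = 250.49°
At arrival: θ₂ = atan2(sin Δλ cos φ₁, −cos φ₂ sin φ₁ + sin φ₂ cos φ₁ cos Δλ) = 241.87°
Δθ = θ₂ − θ₁ = -8.6°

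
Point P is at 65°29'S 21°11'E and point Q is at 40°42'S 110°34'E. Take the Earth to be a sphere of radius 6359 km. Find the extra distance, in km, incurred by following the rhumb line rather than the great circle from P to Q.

Great circle: cos σ = sin φ₁ sin φ₂ + cos φ₁ cos φ₂ cos Δλ,  σ = 0.9314 rad → d_gc = 5922.93 km
Rhumb line: Δψ = +0.7477, q = Δφ/Δψ = 0.5785, d_rh = R√(Δφ²+q²Δλ²) = 6364.36 km
Excess = 6364.36 − 5922.93 = 441.43 ≈ 441 km

441 km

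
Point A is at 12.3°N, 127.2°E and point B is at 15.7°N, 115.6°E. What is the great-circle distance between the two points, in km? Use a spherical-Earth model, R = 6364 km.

1306 km

Haversine: a = sin²(Δφ/2)+cos φ₁ cos φ₂ sin²(Δλ/2) = 0.01049;  σ = 2·atan2(√a,√(1−a))
σ = 11.755° → d = Rσ = 6364·0.20516 = 1306 km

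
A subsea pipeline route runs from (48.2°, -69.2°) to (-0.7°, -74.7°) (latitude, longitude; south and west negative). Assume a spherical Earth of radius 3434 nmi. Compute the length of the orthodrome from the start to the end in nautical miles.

cos σ = sin φ₁ sin φ₂ + cos φ₁ cos φ₂ cos Δλ
      = sin(48.20°)sin(-0.70°) + cos(48.20°)cos(-0.70°)cos(-5.50°) = 0.6543
σ = 49.133° → d = Rσ = 3434·0.85753 = 2945 nmi

2945 nmi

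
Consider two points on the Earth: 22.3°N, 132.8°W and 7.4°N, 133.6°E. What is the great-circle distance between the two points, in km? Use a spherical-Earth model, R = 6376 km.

Haversine: a = sin²(Δφ/2)+cos φ₁ cos φ₂ sin²(Δλ/2) = 0.50437;  σ = 2·atan2(√a,√(1−a))
σ = 90.501° → d = Rσ = 6376·1.57953 = 10071 km

10071 km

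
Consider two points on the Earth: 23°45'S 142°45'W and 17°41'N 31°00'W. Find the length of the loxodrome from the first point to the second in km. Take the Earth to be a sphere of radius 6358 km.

Rhumb course C = atan2(Δλ, Δψ) with Δψ = ln[tan(π/4+φ₂/2)/tan(π/4+φ₁/2)] = +0.7406, Δλ = +1.9504 → C = 69.21°
d = R·|Δφ| / |cos C| = 6358·0.72315 / 0.35498 = 12952 km

12952 km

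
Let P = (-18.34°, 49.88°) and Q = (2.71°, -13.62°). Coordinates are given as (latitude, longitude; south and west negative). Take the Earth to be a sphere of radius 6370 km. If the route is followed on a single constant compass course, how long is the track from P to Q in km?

7337 km

Rhumb course C = atan2(Δλ, Δψ) with Δψ = ln[tan(π/4+φ₂/2)/tan(π/4+φ₁/2)] = +0.3730, Δλ = -1.1083 → C = 288.60°
d = R·|Δφ| / |cos C| = 6370·0.36739 / 0.31899 = 7337 km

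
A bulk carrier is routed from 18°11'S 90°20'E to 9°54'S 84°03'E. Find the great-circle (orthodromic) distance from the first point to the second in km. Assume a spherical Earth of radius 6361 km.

1141 km

cos σ = sin φ₁ sin φ₂ + cos φ₁ cos φ₂ cos Δλ
      = sin(-18.18°)sin(-9.90°) + cos(-18.18°)cos(-9.90°)cos(-6.28°) = 0.9839
σ = 10.281° → d = Rσ = 6361·0.17943 = 1141 km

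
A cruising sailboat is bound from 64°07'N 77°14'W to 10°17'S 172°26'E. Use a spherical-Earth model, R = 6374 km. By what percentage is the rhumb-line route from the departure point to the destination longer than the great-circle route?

Great circle: σ = 1.8858 rad → d_gc = Rσ = 12020.4 km
Rhumb: Δφ = -1.2985, Δλ = -1.9257, Δψ = -1.6510, q = Δφ/Δψ = 0.7865 → d_rh = R√(Δφ²+q²Δλ²) = 12716.1 km
Excess = (12716.1 − 12020.4) / 12020.4 = 695.7 / 12020.4 = 5.79% ≈ 5.8%

5.8%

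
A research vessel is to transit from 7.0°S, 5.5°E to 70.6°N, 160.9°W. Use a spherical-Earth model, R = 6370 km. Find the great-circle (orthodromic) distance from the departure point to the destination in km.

12875 km

Haversine: a = sin²(Δφ/2)+cos φ₁ cos φ₂ sin²(Δλ/2) = 0.71770;  σ = 2·atan2(√a,√(1−a))
σ = 115.810° → d = Rσ = 6370·2.02127 = 12875 km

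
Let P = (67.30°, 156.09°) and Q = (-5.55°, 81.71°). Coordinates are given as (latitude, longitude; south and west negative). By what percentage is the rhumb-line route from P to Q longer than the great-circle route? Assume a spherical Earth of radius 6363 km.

Great circle: σ = 1.5566 rad → d_gc = Rσ = 9904.6 km
Rhumb: Δφ = -1.2715, Δλ = -1.2982, Δψ = -1.7028, q = Δφ/Δψ = 0.7467 → d_rh = R√(Δφ²+q²Δλ²) = 10173.3 km
Excess = (10173.3 − 9904.6) / 9904.6 = 268.7 / 9904.6 = 2.71% ≈ 2.7%

2.7%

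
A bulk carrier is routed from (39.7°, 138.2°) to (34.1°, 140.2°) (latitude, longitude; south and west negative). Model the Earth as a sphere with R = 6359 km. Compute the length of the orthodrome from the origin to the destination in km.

646 km

Haversine: a = sin²(Δφ/2)+cos φ₁ cos φ₂ sin²(Δλ/2) = 0.00258;  σ = 2·atan2(√a,√(1−a))
σ = 5.823° → d = Rσ = 6359·0.10164 = 646 km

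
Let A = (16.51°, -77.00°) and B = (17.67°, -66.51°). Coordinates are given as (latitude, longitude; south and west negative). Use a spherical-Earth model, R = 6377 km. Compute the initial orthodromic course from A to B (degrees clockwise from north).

81.9°

θ = atan2( sin Δλ·cos φ₂ ,  cos φ₁ sin φ₂ − sin φ₁ cos φ₂ cos Δλ )
  = atan2(+0.1735, +0.0248) = 81.87°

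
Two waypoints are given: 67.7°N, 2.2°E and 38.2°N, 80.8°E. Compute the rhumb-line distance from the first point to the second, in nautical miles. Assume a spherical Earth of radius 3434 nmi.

Rhumb course C = atan2(Δλ, Δψ) with Δψ = ln[tan(π/4+φ₂/2)/tan(π/4+φ₁/2)] = -0.9016, Δλ = +1.3718 → C = 123.31°
d = R·|Δφ| / |cos C| = 3434·0.51487 / 0.54924 = 3219 nmi

3219 nmi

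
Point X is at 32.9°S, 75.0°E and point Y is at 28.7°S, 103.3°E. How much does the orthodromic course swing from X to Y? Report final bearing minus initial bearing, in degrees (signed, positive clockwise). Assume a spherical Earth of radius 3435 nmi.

Initial bearing θ₁ = atan2(sin Δλ cos φ₂, cos φ₁ sin φ₂ − sin φ₁ cos φ₂ cos Δλ) = 87.76°
Final bearing θ₂ = (initial bearing from the destination back to the start) + 180° = 73.04°
Δθ = θ₂ − θ₁ = -14.7°

-14.7°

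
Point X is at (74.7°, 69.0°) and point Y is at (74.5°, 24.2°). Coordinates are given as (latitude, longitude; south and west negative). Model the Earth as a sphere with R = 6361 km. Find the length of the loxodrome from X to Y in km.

1321 km

Δψ = ln[tan(π/4+φ₂/2)/tan(π/4+φ₁/2)] = -0.0131;  Δφ = -0.0035 rad,  Δλ = -0.7819 rad
q = Δφ/Δψ = 0.2656
d = R·√(Δφ² + q²Δλ²) = 6361·0.20767 = 1321 km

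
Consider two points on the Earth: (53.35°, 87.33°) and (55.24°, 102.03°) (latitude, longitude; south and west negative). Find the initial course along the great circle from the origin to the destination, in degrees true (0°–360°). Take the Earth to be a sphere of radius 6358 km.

N = sin Δλ·cos φ₂ = +0.1447;  D = cos φ₁ sin φ₂ − sin φ₁ cos φ₂ cos Δλ = +0.0480
initial course = atan2(N, D) = 71.66°

71.7°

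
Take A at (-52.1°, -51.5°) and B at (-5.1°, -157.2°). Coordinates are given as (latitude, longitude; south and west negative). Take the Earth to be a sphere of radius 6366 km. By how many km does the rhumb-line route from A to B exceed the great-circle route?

524 km

Great circle: cos σ = sin φ₁ sin φ₂ + cos φ₁ cos φ₂ cos Δλ,  σ = 1.6664 rad → d_gc = 10608.1 km
Rhumb line: Δψ = +0.9799, q = Δφ/Δψ = 0.8372, d_rh = R√(Δφ²+q²Δλ²) = 11132.4 km
Excess = 11132.4 − 10608.1 = 524.3 ≈ 524 km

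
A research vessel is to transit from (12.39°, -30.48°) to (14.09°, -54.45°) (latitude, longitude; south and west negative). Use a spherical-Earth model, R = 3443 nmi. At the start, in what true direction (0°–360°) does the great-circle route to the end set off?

N = sin Δλ·cos φ₂ = -0.3940;  D = cos φ₁ sin φ₂ − sin φ₁ cos φ₂ cos Δλ = +0.0476
initial course = atan2(N, D) = 276.89°

276.9°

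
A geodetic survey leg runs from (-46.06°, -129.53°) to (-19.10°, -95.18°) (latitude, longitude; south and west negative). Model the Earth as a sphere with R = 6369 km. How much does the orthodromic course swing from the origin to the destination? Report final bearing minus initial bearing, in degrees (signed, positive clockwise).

Initial bearing θ₁ = atan2(sin Δλ cos φ₂, cos φ₁ sin φ₂ − sin φ₁ cos φ₂ cos Δλ) = 57.88°
Final bearing θ₂ = (initial bearing from the destination back to the start) + 180° = 38.46°
Δθ = θ₂ − θ₁ = -19.4°

-19.4°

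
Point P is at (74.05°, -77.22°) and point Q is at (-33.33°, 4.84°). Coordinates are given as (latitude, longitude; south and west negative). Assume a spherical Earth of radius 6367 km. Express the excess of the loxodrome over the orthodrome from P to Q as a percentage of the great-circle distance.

Great circle: σ = 2.0905 rad → d_gc = Rσ = 13310.0 km
Rhumb: Δφ = -1.8741, Δλ = +1.4322, Δψ = -2.5830, q = Δφ/Δψ = 0.7256 → d_rh = R√(Δφ²+q²Δλ²) = 13644.1 km
Excess = (13644.1 − 13310.0) / 13310.0 = 334.1 / 13310.0 = 2.51% ≈ 2.5%

2.5%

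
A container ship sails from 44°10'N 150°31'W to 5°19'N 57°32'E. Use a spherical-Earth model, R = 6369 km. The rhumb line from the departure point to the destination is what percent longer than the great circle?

Great circle: σ = 2.1722 rad → d_gc = Rσ = 13834.5 km
Rhumb: Δφ = -0.6781, Δλ = -2.6520, Δψ = -0.7680, q = Δφ/Δψ = 0.8829 → d_rh = R√(Δφ²+q²Δλ²) = 15525.0 km
Excess = (15525.0 − 13834.5) / 13834.5 = 1690.5 / 13834.5 = 12.22% ≈ 12.2%

12.2%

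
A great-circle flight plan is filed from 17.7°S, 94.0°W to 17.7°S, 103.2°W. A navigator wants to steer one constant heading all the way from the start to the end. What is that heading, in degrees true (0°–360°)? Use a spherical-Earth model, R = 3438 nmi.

Δψ = ln[tan(π/4+φ₂/2)/tan(π/4+φ₁/2)] = +0.0000
Δλ = -0.1606 rad (taken the short way round)
course = atan2(Δλ, Δψ) = 270.00°

270.0°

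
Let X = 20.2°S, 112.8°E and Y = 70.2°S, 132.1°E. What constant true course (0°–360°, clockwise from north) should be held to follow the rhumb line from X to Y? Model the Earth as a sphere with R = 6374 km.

166.3°

Meridional parts: M(φ₁)=-0.3601, M(φ₂)=-1.7457 → ΔM = -1.3856;  Δλ = +0.3368 rad
tan C = Δλ / ΔM = -0.2431 → C = 166.34°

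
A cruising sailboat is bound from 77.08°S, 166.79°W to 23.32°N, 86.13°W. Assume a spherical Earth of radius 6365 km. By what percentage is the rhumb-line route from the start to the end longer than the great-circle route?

Great circle: σ = 1.9311 rad → d_gc = Rσ = 12291.2 km
Rhumb: Δφ = +1.7523, Δλ = +1.4078, Δψ = +2.5971, q = Δφ/Δψ = 0.6747 → d_rh = R√(Δφ²+q²Δλ²) = 12686.7 km
Excess = (12686.7 − 12291.2) / 12291.2 = 395.5 / 12291.2 = 3.22% ≈ 3.2%

3.2%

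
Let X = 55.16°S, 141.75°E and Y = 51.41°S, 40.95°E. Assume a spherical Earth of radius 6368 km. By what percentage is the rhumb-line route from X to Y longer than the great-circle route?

Great circle: σ = 0.9585 rad → d_gc = Rσ = 6103.7 km
Rhumb: Δφ = +0.0654, Δλ = -1.7593, Δψ = +0.1096, q = Δφ/Δψ = 0.5973 → d_rh = R√(Δφ²+q²Δλ²) = 6705.1 km
Excess = (6705.1 − 6103.7) / 6103.7 = 601.4 / 6103.7 = 9.853% ≈ 9.9%

9.9%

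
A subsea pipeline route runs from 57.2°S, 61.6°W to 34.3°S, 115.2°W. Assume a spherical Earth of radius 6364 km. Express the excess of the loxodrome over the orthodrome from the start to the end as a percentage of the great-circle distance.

2.0%

Great circle: σ = 0.7389 rad → d_gc = Rσ = 4702.1 km
Rhumb: Δφ = +0.3997, Δλ = -0.9355, Δψ = +0.5851, q = Δφ/Δψ = 0.6831 → d_rh = R√(Δφ²+q²Δλ²) = 4796.6 km
Excess = (4796.6 − 4702.1) / 4702.1 = 94.5 / 4702.1 = 2.01% ≈ 2.0%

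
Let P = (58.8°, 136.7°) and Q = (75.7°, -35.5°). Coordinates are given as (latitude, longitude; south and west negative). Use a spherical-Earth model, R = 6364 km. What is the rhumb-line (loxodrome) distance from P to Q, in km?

7297 km

Δψ = ln[tan(π/4+φ₂/2)/tan(π/4+φ₁/2)] = +0.8001;  Δφ = +0.2950 rad,  Δλ = -3.0055 rad
q = Δφ/Δψ = 0.3687
d = R·√(Δφ² + q²Δλ²) = 6364·1.14657 = 7297 km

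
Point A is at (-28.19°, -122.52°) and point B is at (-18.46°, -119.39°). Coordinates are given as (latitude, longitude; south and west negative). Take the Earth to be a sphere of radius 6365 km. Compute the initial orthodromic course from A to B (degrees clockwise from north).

17.1°

θ = atan2( sin Δλ·cos φ₂ ,  cos φ₁ sin φ₂ − sin φ₁ cos φ₂ cos Δλ )
  = atan2(+0.0518, +0.1683) = 17.10°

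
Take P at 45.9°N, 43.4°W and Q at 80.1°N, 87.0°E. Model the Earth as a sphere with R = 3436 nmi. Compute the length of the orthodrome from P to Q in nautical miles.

cos σ = sin φ₁ sin φ₂ + cos φ₁ cos φ₂ cos Δλ
      = sin(45.90°)sin(80.10°) + cos(45.90°)cos(80.10°)cos(130.40°) = 0.6299
σ = 50.958° → d = Rσ = 3436·0.88939 = 3056 nmi

3056 nmi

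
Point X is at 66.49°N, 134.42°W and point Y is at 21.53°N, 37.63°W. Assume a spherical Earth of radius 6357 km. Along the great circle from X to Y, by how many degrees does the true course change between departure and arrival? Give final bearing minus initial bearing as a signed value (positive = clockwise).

+80.5°

At departure: θ₁ = atan2(sin Δλ cos φ₂, cos φ₁ sin φ₂ − sin φ₁ cos φ₂ cos Δλ) = 75.01°
At arrival: θ₂ = atan2(sin Δλ cos φ₁, −cos φ₂ sin φ₁ + sin φ₂ cos φ₁ cos Δλ) = 155.53°
Δθ = θ₂ − θ₁ = +80.5°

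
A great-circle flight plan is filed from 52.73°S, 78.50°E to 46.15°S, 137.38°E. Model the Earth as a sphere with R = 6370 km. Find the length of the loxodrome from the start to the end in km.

4310 km

Rhumb course C = atan2(Δλ, Δψ) with Δψ = ln[tan(π/4+φ₂/2)/tan(π/4+φ₁/2)] = +0.1770, Δλ = +1.0276 → C = 80.23°
d = R·|Δφ| / |cos C| = 6370·0.11484 / 0.16972 = 4310 km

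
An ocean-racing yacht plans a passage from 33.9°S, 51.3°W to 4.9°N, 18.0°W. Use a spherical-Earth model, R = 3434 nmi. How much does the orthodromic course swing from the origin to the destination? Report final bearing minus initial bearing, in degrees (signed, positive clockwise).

At departure: θ₁ = atan2(sin Δλ cos φ₂, cos φ₁ sin φ₂ − sin φ₁ cos φ₂ cos Δλ) = 45.62°
At arrival: θ₂ = atan2(sin Δλ cos φ₁, −cos φ₂ sin φ₁ + sin φ₂ cos φ₁ cos Δλ) = 36.54°
Δθ = θ₂ − θ₁ = -9.1°

-9.1°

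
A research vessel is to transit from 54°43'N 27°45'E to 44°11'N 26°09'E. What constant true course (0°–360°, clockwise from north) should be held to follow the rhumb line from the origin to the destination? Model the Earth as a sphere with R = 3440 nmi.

185.6°

Meridional parts: M(φ₁)=+1.1456, M(φ₂)=+0.8614 → ΔM = -0.2843;  Δλ = -0.0279 rad
tan C = Δλ / ΔM = +0.0982 → C = 185.61°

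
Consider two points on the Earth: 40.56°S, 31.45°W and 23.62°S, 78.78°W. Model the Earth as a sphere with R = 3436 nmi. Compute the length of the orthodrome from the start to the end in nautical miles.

cos σ = sin φ₁ sin φ₂ + cos φ₁ cos φ₂ cos Δλ
      = sin(-40.56°)sin(-23.62°) + cos(-40.56°)cos(-23.62°)cos(-47.33°) = 0.7323
σ = 42.919° → d = Rσ = 3436·0.74908 = 2574 nmi

2574 nmi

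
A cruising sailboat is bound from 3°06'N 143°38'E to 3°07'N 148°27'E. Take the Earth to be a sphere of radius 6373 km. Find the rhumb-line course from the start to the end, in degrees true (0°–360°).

Δψ = ln[tan(π/4+φ₂/2)/tan(π/4+φ₁/2)] = +0.0003
Δλ = +0.0841 rad (taken the short way round)
course = atan2(Δλ, Δψ) = 89.80°

89.8°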